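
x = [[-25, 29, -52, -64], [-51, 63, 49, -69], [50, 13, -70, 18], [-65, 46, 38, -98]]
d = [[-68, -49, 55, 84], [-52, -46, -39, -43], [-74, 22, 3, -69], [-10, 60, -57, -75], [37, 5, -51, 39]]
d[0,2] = 55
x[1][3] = -69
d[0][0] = -68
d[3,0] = -10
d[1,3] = -43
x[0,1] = 29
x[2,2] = -70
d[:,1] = [-49, -46, 22, 60, 5]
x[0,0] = -25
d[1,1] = -46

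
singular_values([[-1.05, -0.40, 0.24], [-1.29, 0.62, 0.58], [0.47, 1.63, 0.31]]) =[1.87, 1.78, 0.02]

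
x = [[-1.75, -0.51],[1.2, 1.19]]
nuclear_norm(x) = 3.02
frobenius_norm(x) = 2.49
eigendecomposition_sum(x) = [[-1.66, -0.31], [0.73, 0.14]] + [[-0.09, -0.2], [0.47, 1.05]]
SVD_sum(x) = [[-1.55, -0.87], [1.42, 0.80]] + [[-0.2,0.36], [-0.22,0.39]]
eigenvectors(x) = [[-0.91, 0.18],[0.40, -0.98]]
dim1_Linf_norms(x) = [1.75, 1.2]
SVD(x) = [[-0.74, 0.68], [0.68, 0.74]] @ diag([2.409622550712111, 0.6102615530243215]) @ [[0.87, 0.49], [-0.49, 0.87]]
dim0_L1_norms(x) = [2.95, 1.7]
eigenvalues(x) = [-1.52, 0.96]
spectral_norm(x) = 2.41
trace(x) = -0.56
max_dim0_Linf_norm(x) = 1.75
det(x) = -1.47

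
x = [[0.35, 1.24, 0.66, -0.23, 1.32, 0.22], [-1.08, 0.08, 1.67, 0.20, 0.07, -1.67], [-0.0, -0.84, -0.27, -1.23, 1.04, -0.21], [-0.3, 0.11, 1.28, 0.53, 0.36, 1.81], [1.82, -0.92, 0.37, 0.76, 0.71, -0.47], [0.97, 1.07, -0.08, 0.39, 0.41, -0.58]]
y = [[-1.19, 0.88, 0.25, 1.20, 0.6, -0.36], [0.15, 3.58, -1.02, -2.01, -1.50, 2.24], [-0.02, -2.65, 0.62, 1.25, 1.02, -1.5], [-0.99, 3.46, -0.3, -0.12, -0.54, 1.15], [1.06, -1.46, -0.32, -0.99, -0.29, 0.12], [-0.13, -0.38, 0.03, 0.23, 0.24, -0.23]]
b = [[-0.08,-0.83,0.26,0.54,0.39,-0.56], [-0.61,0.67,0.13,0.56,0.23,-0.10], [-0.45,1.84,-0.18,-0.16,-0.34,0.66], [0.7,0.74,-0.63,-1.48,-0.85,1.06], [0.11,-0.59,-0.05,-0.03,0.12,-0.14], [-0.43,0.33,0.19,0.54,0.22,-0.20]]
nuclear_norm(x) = 11.69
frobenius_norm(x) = 5.28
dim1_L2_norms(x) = [1.98, 2.61, 1.85, 2.33, 2.37, 1.66]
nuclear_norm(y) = 10.68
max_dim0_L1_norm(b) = 5.0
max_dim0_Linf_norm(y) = 3.58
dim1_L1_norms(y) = [4.48, 10.5, 7.06, 6.56, 4.24, 1.24]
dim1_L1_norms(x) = [4.02, 4.77, 3.59, 4.39, 5.05, 3.5]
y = x @ b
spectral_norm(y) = 7.07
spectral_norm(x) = 2.66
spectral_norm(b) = 3.02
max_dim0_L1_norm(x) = 4.96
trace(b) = -1.15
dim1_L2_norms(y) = [2.05, 5.02, 3.5, 3.83, 2.11, 0.57]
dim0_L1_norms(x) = [4.52, 4.26, 4.33, 3.34, 3.91, 4.96]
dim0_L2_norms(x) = [2.37, 2.06, 2.25, 1.62, 1.91, 2.59]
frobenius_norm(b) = 3.68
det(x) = -0.08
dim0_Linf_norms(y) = [1.19, 3.58, 1.02, 2.01, 1.5, 2.24]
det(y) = -0.00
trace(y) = 2.37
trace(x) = 0.82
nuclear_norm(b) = 5.28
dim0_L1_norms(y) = [3.54, 12.41, 2.54, 5.8, 4.19, 5.6]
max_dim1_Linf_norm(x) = 1.82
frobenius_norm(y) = 7.81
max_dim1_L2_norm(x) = 2.61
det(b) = -0.00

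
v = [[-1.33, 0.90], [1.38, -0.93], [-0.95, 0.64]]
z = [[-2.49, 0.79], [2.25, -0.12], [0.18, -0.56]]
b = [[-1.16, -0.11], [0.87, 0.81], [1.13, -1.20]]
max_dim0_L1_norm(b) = 3.16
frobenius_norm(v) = 2.58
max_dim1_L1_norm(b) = 2.33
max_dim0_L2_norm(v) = 2.14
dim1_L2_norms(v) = [1.61, 1.66, 1.15]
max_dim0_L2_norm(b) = 1.84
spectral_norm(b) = 1.89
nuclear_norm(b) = 3.27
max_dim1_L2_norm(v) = 1.66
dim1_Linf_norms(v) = [1.33, 1.38, 0.95]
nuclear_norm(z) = 4.10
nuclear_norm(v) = 2.58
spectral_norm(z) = 3.43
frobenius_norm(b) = 2.34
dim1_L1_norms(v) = [2.23, 2.31, 1.59]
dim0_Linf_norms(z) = [2.49, 0.79]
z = b + v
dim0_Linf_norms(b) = [1.16, 1.2]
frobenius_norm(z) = 3.50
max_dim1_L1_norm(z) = 3.28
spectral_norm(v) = 2.58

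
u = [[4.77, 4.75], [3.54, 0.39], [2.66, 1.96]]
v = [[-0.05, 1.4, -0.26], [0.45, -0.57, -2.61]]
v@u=[[4.03, -0.20], [-6.81, -3.20]]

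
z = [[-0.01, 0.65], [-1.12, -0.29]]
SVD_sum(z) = [[0.20,  0.07], [-1.08,  -0.40]] + [[-0.21,0.58], [-0.04,0.11]]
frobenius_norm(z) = 1.33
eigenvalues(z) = [(-0.15+0.84j), (-0.15-0.84j)]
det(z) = 0.73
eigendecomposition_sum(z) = [[-0.01+0.43j, 0.32+0.06j], [(-0.56-0.1j), -0.14+0.41j]] + [[(-0.01-0.43j),0.33-0.06j], [-0.56+0.10j,-0.14-0.41j]]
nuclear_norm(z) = 1.80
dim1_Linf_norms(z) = [0.65, 1.12]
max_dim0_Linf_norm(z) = 1.12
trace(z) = -0.30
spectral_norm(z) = 1.17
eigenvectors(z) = [[(-0.1-0.6j), (-0.1+0.6j)], [0.80+0.00j, 0.80-0.00j]]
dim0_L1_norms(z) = [1.13, 0.94]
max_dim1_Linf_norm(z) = 1.12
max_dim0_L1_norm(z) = 1.13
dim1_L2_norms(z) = [0.65, 1.16]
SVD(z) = [[0.18, -0.98], [-0.98, -0.18]] @ diag([1.1711634453544297, 0.6240802706908322]) @ [[0.94, 0.35], [0.35, -0.94]]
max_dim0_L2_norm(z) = 1.12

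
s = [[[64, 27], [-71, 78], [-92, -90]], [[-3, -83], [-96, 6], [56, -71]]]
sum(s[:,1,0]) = -167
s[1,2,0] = 56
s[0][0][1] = 27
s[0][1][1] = 78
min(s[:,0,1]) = -83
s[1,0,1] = -83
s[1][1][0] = -96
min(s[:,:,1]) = -90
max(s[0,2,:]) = -90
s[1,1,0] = -96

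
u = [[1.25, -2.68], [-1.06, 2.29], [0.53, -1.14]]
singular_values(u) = [4.09, 0.01]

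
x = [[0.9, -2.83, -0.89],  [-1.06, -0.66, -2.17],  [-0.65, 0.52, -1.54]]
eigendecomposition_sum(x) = [[1.53, -1.65, 0.67], [-0.35, 0.38, -0.15], [-0.36, 0.39, -0.16]] + [[-0.9, -0.56, -3.32], [-0.91, -0.56, -3.36], [-0.18, -0.11, -0.68]] + [[0.27, -0.62, 1.76],  [0.21, -0.47, 1.35],  [-0.11, 0.25, -0.7]]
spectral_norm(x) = 3.39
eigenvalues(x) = [1.76, -2.15, -0.91]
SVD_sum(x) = [[-0.0, -2.04, -1.79], [-0.00, -1.45, -1.27], [-0.0, -0.47, -0.41]] + [[0.83, -0.82, 0.93],[-0.88, 0.87, -0.99],[-0.89, 0.88, -1.01]] + [[0.07, 0.03, -0.04], [-0.18, -0.08, 0.09], [0.24, 0.11, -0.12]]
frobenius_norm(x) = 4.35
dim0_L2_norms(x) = [1.53, 2.95, 2.81]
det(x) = 3.43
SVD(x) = [[0.80,0.55,-0.23], [0.57,-0.59,0.58], [0.18,-0.59,-0.78]] @ diag([3.3870161727846737, 2.707727873560354, 0.37407380025790044]) @ [[-0.0, -0.75, -0.66], [0.56, -0.55, 0.63], [-0.83, -0.37, 0.42]]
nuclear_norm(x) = 6.47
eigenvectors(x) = [[0.95,-0.70,-0.76], [-0.22,-0.7,-0.58], [-0.22,-0.14,0.3]]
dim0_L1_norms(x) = [2.61, 4.01, 4.6]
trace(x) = -1.30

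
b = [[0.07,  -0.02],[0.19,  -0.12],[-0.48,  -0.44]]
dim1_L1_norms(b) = [0.09, 0.31, 0.92]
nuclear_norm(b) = 0.88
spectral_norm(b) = 0.66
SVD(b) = [[-0.06, -0.27], [-0.10, -0.96], [0.99, -0.12]] @ diag([0.6553888287881273, 0.22419965008832377]) @ [[-0.76, -0.65],[-0.65, 0.76]]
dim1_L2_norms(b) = [0.07, 0.22, 0.65]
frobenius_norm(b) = 0.69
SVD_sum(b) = [[0.03, 0.03], [0.05, 0.04], [-0.50, -0.42]] + [[0.04, -0.05], [0.14, -0.16], [0.02, -0.02]]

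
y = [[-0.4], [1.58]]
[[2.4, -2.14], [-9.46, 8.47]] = y@[[-5.99, 5.36]]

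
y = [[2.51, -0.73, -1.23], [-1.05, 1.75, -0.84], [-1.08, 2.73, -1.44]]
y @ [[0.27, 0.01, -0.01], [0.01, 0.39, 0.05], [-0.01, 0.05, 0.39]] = [[0.68, -0.32, -0.54], [-0.26, 0.63, -0.23], [-0.25, 0.98, -0.41]]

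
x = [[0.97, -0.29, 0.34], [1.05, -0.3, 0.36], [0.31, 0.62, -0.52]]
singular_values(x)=[1.57, 0.86, 0.0]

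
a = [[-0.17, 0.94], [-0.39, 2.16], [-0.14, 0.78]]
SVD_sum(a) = [[-0.17, 0.94], [-0.39, 2.16], [-0.14, 0.78]] + [[-0.0, -0.0], [-0.0, -0.0], [0.0, 0.00]]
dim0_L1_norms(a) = [0.7, 3.88]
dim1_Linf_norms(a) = [0.94, 2.16, 0.78]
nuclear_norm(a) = 2.52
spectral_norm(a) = 2.52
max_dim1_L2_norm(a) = 2.19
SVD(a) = [[-0.38, 0.39],[-0.87, 0.16],[-0.31, -0.91]] @ diag([2.521547000657477, 0.00085057350047157]) @ [[0.18, -0.98],  [-0.98, -0.18]]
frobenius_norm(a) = 2.52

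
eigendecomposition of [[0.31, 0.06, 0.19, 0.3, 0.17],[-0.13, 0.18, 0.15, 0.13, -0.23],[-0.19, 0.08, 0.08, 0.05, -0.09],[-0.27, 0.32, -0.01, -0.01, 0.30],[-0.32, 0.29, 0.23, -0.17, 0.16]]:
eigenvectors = [[(-0.62+0j), -0.62-0.00j, (0.41+0.3j), (0.41-0.3j), (-0.52+0j)], [0.05-0.10j, (0.05+0.1j), (0.42+0.14j), (0.42-0.14j), -0.73+0.00j], [0.10-0.19j, (0.1+0.19j), -0.01+0.27j, -0.01-0.27j, 0.23+0.00j], [-0.07-0.54j, (-0.07+0.54j), (-0.59+0j), -0.59-0.00j, 0.10+0.00j], [0.16-0.50j, 0.16+0.50j, -0.16-0.31j, (-0.16+0.31j), 0.36+0.00j]]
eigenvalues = [(0.27+0.46j), (0.27-0.46j), (0.03+0.22j), (0.03-0.22j), (0.14+0j)]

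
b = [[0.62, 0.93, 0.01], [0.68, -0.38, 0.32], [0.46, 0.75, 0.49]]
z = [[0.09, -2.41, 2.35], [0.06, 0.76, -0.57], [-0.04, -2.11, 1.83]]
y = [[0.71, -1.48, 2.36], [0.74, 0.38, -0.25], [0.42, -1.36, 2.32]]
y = z + b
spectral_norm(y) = 3.96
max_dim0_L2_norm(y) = 3.32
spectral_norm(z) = 4.47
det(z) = 0.00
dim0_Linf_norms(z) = [0.09, 2.41, 2.35]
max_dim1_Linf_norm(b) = 0.93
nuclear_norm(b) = 2.65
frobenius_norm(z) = 4.48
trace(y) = 3.41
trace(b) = 0.73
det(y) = 0.33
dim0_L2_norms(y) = [1.11, 2.05, 3.32]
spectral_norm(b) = 1.47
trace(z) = 2.68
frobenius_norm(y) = 4.05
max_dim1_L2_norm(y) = 2.87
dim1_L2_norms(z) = [3.37, 0.95, 2.79]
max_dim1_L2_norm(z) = 3.37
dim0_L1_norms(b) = [1.76, 2.06, 0.82]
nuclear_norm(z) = 4.67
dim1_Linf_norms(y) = [2.36, 0.74, 2.32]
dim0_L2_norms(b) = [1.03, 1.25, 0.59]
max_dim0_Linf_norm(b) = 0.93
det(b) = -0.43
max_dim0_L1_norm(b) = 2.06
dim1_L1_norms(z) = [4.85, 1.39, 3.98]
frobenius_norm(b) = 1.72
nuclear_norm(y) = 4.91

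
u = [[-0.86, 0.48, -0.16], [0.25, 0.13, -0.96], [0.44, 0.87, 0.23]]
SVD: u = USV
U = [[-0.25, 0.07, -0.96], [-0.49, -0.87, 0.06], [-0.84, 0.49, 0.26]]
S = [1.0, 1.0, 1.0]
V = [[-0.27, -0.91, 0.31], [-0.07, 0.34, 0.94], [0.96, -0.23, 0.15]]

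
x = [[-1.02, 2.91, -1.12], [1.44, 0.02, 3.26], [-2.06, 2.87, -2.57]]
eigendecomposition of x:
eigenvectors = [[-0.47,  0.89,  0.64],[0.51,  0.27,  0.74],[-0.72,  -0.37,  0.18]]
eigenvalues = [-5.93, 0.32, 2.04]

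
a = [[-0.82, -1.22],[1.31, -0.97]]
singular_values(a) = [1.64, 1.46]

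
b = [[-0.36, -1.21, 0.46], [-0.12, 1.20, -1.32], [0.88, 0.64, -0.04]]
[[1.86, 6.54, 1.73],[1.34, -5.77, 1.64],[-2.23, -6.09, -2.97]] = b@[[-0.85, -4.26, -2.19], [-2.51, -3.56, -1.8], [-3.22, 1.52, -2.68]]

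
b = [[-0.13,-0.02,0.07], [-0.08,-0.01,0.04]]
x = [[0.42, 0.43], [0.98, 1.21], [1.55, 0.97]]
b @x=[[0.03, -0.01], [0.02, -0.01]]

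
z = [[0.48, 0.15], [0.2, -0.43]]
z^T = [[0.48, 0.20], [0.15, -0.43]]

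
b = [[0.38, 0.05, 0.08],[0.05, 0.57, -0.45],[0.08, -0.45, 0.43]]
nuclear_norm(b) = 1.38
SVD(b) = [[-0.02, -0.97, -0.25], [0.76, -0.18, 0.63], [-0.65, -0.17, 0.74]] @ diag([0.9557612510272093, 0.403862918015121, 0.020375830957669813]) @ [[-0.02, 0.76, -0.65], [-0.97, -0.18, -0.17], [-0.25, 0.63, 0.74]]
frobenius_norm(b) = 1.04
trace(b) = 1.38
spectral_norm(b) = 0.96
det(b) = 0.01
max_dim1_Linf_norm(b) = 0.57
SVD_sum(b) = [[0.0, -0.02, 0.02],  [-0.02, 0.55, -0.47],  [0.02, -0.47, 0.41]] + [[0.38, 0.07, 0.07],[0.07, 0.01, 0.01],[0.07, 0.01, 0.01]] + [[0.0,-0.00,-0.00], [-0.00,0.01,0.01], [-0.00,0.01,0.01]]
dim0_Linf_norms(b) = [0.38, 0.57, 0.45]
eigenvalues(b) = [0.02, 0.4, 0.96]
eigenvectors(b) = [[-0.25, 0.97, 0.02],  [0.63, 0.18, -0.76],  [0.74, 0.17, 0.65]]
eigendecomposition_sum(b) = [[0.0, -0.00, -0.00], [-0.00, 0.01, 0.01], [-0.0, 0.01, 0.01]] + [[0.38, 0.07, 0.07], [0.07, 0.01, 0.01], [0.07, 0.01, 0.01]] + [[0.00, -0.02, 0.02], [-0.02, 0.55, -0.47], [0.02, -0.47, 0.41]]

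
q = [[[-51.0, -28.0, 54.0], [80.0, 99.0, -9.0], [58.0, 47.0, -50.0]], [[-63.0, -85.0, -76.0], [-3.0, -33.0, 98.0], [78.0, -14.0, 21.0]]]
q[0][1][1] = 99.0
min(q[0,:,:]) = -51.0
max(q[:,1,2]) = 98.0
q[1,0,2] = -76.0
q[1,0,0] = -63.0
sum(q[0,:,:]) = 200.0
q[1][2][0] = 78.0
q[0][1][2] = -9.0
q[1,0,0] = -63.0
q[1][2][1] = -14.0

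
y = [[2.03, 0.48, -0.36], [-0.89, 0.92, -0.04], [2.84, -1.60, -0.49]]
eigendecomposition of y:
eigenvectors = [[(0.3+0.32j), 0.30-0.32j, 0.13+0.00j], [-0.39+0.13j, (-0.39-0.13j), 0.12+0.00j], [(0.79+0j), 0.79-0.00j, 0.98+0.00j]]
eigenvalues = [(1.39+0.88j), (1.39-0.88j), (-0.32+0j)]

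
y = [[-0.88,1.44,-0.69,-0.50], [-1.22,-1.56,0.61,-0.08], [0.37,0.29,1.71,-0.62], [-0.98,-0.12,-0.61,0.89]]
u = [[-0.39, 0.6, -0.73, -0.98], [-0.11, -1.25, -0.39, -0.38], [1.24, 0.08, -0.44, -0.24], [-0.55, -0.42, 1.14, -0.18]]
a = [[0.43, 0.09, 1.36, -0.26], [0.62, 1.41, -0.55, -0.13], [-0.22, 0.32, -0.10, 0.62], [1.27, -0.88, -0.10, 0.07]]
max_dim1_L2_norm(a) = 1.64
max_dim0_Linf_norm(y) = 1.71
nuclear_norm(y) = 6.80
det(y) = 5.26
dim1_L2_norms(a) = [1.45, 1.64, 0.74, 1.55]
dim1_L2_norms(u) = [1.42, 1.37, 1.34, 1.35]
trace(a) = 1.81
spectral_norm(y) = 2.41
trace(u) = -2.26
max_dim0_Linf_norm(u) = 1.25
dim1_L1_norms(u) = [2.7, 2.13, 2.0, 2.29]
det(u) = 2.36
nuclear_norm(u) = 5.24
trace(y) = 0.16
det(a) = 2.23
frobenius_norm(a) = 2.78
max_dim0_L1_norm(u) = 2.7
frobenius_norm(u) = 2.74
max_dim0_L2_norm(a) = 1.69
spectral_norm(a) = 1.82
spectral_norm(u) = 1.81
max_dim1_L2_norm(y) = 2.07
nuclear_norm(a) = 5.27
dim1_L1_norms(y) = [3.51, 3.47, 2.99, 2.6]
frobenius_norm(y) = 3.68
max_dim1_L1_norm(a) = 2.71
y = u @ a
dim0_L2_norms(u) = [1.42, 1.45, 1.48, 1.09]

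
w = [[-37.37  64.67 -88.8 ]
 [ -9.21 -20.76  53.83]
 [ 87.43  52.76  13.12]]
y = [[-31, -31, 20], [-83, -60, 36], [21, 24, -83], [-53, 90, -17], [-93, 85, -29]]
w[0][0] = -37.37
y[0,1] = -31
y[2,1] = 24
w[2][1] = 52.76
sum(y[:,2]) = -73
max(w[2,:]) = 87.43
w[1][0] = -9.21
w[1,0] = -9.21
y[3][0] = -53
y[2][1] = 24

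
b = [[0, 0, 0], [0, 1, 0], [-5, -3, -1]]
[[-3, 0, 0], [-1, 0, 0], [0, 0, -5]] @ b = [[0, 0, 0], [0, 0, 0], [25, 15, 5]]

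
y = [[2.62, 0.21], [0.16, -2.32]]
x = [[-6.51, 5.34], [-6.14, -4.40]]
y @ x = [[-18.35,  13.07], [13.20,  11.06]]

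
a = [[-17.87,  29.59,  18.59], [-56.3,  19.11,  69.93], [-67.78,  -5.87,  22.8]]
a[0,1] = 29.59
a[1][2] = 69.93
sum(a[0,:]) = 30.31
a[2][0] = -67.78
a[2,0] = -67.78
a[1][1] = 19.11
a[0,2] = 18.59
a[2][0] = -67.78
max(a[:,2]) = 69.93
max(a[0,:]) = 29.59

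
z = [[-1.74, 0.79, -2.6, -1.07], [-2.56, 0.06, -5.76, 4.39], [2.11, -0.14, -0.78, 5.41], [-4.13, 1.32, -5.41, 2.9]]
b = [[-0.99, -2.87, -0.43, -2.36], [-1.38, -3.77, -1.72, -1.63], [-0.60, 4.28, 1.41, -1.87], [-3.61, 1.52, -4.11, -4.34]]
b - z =[[0.75, -3.66, 2.17, -1.29],[1.18, -3.83, 4.04, -6.02],[-2.71, 4.42, 2.19, -7.28],[0.52, 0.2, 1.30, -7.24]]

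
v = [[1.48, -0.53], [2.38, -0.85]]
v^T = [[1.48, 2.38], [-0.53, -0.85]]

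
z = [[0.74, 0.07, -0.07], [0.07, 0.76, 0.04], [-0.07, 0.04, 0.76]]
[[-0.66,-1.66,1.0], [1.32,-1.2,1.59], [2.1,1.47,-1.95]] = z@[[-0.81, -1.93, 0.90], [1.67, -1.50, 2.14], [2.6, 1.84, -2.59]]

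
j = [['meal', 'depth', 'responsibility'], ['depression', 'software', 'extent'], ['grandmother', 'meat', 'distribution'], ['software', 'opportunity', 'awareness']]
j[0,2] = 'responsibility'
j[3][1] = 'opportunity'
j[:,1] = ['depth', 'software', 'meat', 'opportunity']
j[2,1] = 'meat'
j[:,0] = ['meal', 'depression', 'grandmother', 'software']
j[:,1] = ['depth', 'software', 'meat', 'opportunity']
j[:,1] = ['depth', 'software', 'meat', 'opportunity']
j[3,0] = 'software'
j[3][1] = 'opportunity'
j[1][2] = 'extent'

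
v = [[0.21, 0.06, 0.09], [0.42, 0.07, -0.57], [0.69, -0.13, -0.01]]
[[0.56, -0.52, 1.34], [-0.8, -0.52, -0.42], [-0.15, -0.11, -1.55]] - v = [[0.35,  -0.58,  1.25],[-1.22,  -0.59,  0.15],[-0.84,  0.02,  -1.54]]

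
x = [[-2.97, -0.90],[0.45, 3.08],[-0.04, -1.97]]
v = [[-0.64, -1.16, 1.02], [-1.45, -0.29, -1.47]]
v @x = [[1.34, -5.01], [4.23, 3.31]]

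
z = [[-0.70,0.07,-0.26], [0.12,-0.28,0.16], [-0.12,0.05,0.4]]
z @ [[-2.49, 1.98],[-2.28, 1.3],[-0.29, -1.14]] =[[1.66, -1.00],[0.29, -0.31],[0.07, -0.63]]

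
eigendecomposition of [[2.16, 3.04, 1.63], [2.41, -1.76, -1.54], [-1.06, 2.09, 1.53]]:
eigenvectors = [[-0.9, -0.33, 0.14], [-0.42, 0.73, -0.54], [0.04, -0.6, 0.83]]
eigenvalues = [3.52, -1.58, -0.01]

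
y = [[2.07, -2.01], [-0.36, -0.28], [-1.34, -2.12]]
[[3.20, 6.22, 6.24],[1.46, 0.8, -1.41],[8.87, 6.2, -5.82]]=y@[[-1.56, 0.10, 3.52], [-3.2, -2.99, 0.52]]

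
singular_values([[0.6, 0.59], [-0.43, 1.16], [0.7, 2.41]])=[2.8, 0.83]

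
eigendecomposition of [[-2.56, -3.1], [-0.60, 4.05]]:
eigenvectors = [[-1.0, 0.41], [-0.09, -0.91]]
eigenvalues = [-2.83, 4.32]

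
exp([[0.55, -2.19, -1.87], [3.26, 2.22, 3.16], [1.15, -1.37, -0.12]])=[[-1.51, 1.07, -0.66], [0.89, -2.40, -3.04], [-2.49, -0.4, 0.01]]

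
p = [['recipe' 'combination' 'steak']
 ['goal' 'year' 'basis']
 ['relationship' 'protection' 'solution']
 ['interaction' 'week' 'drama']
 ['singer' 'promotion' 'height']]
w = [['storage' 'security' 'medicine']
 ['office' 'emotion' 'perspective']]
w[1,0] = 'office'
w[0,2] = 'medicine'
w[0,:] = ['storage', 'security', 'medicine']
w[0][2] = 'medicine'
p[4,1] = 'promotion'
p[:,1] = ['combination', 'year', 'protection', 'week', 'promotion']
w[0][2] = 'medicine'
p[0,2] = 'steak'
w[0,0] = 'storage'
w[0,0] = 'storage'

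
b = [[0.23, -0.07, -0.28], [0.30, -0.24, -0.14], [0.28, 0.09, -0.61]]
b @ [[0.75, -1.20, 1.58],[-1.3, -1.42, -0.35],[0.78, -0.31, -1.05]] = [[0.05, -0.09, 0.68], [0.43, 0.02, 0.7], [-0.38, -0.27, 1.05]]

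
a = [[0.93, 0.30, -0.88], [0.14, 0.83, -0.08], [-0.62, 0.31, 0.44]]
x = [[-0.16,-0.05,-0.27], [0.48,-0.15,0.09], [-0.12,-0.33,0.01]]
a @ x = [[0.10, 0.2, -0.23], [0.39, -0.11, 0.04], [0.20, -0.16, 0.2]]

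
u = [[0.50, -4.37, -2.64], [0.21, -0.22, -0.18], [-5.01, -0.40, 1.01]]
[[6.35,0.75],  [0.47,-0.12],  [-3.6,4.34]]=u @ [[0.78, -0.84], [-1.25, -0.28], [-0.19, 0.02]]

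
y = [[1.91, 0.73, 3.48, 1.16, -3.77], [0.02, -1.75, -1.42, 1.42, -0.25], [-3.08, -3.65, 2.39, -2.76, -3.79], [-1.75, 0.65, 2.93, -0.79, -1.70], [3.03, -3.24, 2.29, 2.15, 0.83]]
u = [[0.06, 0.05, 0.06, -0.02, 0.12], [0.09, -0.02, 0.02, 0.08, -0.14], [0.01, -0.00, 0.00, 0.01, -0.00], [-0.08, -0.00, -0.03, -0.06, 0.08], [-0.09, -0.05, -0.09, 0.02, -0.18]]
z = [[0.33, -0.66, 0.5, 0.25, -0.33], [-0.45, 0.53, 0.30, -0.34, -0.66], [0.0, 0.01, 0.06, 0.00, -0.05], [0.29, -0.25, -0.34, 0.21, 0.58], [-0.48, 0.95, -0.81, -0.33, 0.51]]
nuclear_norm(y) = 22.72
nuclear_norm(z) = 3.16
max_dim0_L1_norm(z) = 2.4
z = u @ y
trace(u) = -0.20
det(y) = -666.29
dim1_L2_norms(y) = [5.64, 2.68, 7.11, 3.95, 5.5]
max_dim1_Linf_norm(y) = 3.79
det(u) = 0.00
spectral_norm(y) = 8.12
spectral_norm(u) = 0.30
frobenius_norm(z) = 2.21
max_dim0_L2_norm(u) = 0.27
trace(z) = 1.64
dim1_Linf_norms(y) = [3.77, 1.75, 3.79, 2.93, 3.24]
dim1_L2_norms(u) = [0.16, 0.19, 0.01, 0.13, 0.23]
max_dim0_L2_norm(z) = 1.3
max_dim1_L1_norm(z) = 3.08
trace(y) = 2.59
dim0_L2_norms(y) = [5.04, 5.28, 5.8, 4.03, 5.68]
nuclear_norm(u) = 0.52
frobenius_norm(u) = 0.36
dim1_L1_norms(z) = [2.07, 2.28, 0.12, 1.67, 3.08]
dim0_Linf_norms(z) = [0.48, 0.95, 0.81, 0.34, 0.66]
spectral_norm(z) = 1.78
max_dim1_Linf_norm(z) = 0.95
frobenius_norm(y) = 11.63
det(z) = -0.00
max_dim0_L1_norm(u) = 0.52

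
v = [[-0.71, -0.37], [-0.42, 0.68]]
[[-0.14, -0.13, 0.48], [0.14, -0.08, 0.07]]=v @[[0.07,0.19,-0.55],[0.25,0.0,-0.23]]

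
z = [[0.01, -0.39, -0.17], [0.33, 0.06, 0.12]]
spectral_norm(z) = 0.45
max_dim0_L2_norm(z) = 0.39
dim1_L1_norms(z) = [0.57, 0.51]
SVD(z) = [[-0.88, 0.47], [0.47, 0.88]] @ diag([0.45025601969634294, 0.32445264173251315]) @ [[0.33, 0.83, 0.46], [0.91, -0.40, 0.08]]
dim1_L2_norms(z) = [0.43, 0.36]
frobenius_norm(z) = 0.55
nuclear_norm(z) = 0.77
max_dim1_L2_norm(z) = 0.43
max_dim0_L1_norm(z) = 0.45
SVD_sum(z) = [[-0.13, -0.33, -0.18], [0.07, 0.18, 0.10]] + [[0.14, -0.06, 0.01], [0.26, -0.12, 0.02]]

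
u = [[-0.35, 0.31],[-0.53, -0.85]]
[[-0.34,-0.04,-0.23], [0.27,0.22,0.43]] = u @[[0.45, -0.07, 0.14], [-0.6, -0.21, -0.59]]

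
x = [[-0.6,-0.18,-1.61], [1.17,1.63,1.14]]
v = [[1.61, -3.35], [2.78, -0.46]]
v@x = [[-4.89,-5.75,-6.41], [-2.21,-1.25,-5.00]]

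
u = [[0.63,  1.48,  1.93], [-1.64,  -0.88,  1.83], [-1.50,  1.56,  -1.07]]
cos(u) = [[4.02,-2.35,-2.17],[2.27,1.42,2.76],[1.94,2.08,1.59]]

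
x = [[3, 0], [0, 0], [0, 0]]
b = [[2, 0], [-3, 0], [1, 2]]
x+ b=[[5, 0], [-3, 0], [1, 2]]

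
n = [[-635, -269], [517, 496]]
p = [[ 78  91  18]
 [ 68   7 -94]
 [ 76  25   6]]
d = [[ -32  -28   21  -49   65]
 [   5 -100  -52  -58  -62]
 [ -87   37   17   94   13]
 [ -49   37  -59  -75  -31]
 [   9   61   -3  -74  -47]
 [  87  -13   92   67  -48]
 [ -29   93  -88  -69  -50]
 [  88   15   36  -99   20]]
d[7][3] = -99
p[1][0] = 68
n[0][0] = -635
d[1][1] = -100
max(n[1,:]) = 517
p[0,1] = 91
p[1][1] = 7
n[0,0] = -635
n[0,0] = -635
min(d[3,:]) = -75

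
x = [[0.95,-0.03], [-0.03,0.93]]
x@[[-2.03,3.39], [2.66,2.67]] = [[-2.01, 3.14], [2.53, 2.38]]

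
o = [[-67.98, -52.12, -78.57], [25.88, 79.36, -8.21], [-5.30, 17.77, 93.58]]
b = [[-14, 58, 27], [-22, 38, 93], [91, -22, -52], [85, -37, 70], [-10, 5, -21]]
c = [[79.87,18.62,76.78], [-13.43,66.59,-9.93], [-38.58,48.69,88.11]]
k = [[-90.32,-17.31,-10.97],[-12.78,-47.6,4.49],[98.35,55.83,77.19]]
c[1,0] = -13.43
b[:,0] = [-14, -22, 91, 85, -10]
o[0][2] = -78.57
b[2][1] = -22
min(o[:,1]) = -52.12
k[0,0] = -90.32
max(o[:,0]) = 25.88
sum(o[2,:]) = 106.05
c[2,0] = -38.58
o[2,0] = -5.3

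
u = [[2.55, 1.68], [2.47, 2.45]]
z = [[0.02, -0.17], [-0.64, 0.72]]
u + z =[[2.57, 1.51], [1.83, 3.17]]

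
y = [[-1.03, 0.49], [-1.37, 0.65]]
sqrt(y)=[[0.00+1.57j, 0.00-0.72j],[2.01j, -0.89j]]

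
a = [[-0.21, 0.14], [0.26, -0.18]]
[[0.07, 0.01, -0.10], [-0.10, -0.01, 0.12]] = a @ [[-0.09, -0.16, 0.28], [0.40, -0.15, -0.27]]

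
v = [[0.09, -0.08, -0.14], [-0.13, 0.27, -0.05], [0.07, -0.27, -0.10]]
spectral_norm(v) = 0.43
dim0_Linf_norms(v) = [0.13, 0.27, 0.14]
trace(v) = 0.26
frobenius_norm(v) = 0.46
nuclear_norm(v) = 0.66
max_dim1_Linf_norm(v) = 0.27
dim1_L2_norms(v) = [0.18, 0.3, 0.3]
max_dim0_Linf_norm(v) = 0.27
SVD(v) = [[-0.31, -0.75, -0.59], [0.67, -0.61, 0.42], [-0.68, -0.26, 0.69]] @ diag([0.4274454996677356, 0.16508751120340687, 0.06508808230747606]) @ [[-0.38, 0.91, 0.18], [-0.04, -0.21, 0.98], [-0.92, -0.36, -0.11]]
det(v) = -0.00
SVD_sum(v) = [[0.05, -0.12, -0.02], [-0.11, 0.26, 0.05], [0.11, -0.26, -0.05]] + [[0.00, 0.03, -0.12], [0.0, 0.02, -0.10], [0.0, 0.01, -0.04]] + [[0.04, 0.01, 0.00],[-0.03, -0.01, -0.0],[-0.04, -0.02, -0.01]]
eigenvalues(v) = [0.29, 0.11, -0.14]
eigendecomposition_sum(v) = [[-0.01, 0.02, 0.0], [-0.2, 0.33, 0.03], [0.13, -0.22, -0.02]] + [[0.11, -0.05, -0.06], [0.07, -0.03, -0.04], [-0.06, 0.02, 0.03]] + [[-0.01,-0.05,-0.08], [-0.00,-0.03,-0.04], [-0.01,-0.07,-0.11]]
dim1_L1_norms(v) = [0.31, 0.45, 0.44]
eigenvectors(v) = [[0.06, 0.77, 0.56],[0.83, 0.50, 0.27],[-0.56, -0.39, 0.78]]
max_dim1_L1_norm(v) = 0.45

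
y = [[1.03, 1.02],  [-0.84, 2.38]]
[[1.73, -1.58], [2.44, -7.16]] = y @ [[0.49,1.07], [1.20,-2.63]]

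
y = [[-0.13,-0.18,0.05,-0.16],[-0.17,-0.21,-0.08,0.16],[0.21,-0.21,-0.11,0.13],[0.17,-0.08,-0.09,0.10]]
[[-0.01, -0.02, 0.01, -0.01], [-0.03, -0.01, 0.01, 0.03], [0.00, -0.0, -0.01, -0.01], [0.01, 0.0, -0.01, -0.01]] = y @[[0.08, 0.03, -0.04, -0.08],[0.03, 0.05, -0.01, 0.01],[-0.04, -0.01, 0.08, 0.03],[-0.08, 0.01, 0.03, 0.12]]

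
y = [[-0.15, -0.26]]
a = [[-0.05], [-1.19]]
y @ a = [[0.32]]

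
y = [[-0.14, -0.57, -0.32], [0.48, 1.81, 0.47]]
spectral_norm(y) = 2.04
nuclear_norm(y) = 2.20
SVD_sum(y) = [[-0.16,-0.61,-0.18],  [0.47,1.80,0.52]] + [[0.02, 0.04, -0.14], [0.01, 0.01, -0.05]]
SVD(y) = [[-0.32, 0.95], [0.95, 0.32]] @ diag([2.036906157373352, 0.1591015589317922]) @ [[0.25, 0.93, 0.27], [0.13, 0.24, -0.96]]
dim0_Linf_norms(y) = [0.48, 1.81, 0.47]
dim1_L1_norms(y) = [1.03, 2.76]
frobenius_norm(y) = 2.04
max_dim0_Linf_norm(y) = 1.81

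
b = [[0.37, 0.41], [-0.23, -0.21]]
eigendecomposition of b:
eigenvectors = [[0.80+0.00j, (0.8-0j)], [-0.57+0.20j, -0.57-0.20j]]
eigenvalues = [(0.08+0.1j), (0.08-0.1j)]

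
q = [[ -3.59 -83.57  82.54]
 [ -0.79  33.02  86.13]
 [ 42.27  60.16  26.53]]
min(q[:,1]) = -83.57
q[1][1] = 33.02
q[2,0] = 42.27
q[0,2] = 82.54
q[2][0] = 42.27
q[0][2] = 82.54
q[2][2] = 26.53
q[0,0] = -3.59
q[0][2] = 82.54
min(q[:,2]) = 26.53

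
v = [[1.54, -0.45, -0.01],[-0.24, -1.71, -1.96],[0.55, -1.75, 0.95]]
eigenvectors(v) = [[0.34, -0.69, 0.10], [-0.45, -0.35, 0.90], [0.83, 0.63, 0.42]]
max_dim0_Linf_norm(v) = 1.96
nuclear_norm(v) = 6.14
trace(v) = 0.78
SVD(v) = [[-0.21, 0.48, -0.85], [-0.89, -0.45, -0.03], [-0.4, 0.75, 0.53]] @ diag([2.71475079391542, 2.170657098084619, 1.2583226491923483]) @ [[-0.12, 0.85, 0.51], [0.58, -0.35, 0.73], [-0.80, -0.38, 0.45]]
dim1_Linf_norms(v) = [1.54, 1.96, 1.75]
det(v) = -7.42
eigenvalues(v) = [2.11, 1.32, -2.66]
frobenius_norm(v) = 3.70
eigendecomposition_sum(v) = [[0.57, -0.28, 0.47], [-0.76, 0.38, -0.63], [1.41, -0.7, 1.17]] + [[0.97, 0.06, -0.36],[0.49, 0.03, -0.18],[-0.87, -0.06, 0.32]] + [[0.0, -0.23, -0.12], [0.03, -2.12, -1.15], [0.01, -0.99, -0.54]]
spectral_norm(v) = 2.71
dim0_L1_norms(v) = [2.33, 3.91, 2.92]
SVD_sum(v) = [[0.07, -0.49, -0.29], [0.30, -2.07, -1.22], [0.13, -0.92, -0.55]] + [[0.61, -0.37, 0.77], [-0.57, 0.34, -0.72], [0.95, -0.57, 1.2]] + [[0.86, 0.41, -0.49], [0.03, 0.02, -0.02], [-0.53, -0.25, 0.30]]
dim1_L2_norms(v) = [1.6, 2.61, 2.07]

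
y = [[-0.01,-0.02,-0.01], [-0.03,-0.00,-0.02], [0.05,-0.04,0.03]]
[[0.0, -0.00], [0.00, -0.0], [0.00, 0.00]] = y@[[-0.07, 0.12],[-0.18, 0.02],[-0.0, -0.14]]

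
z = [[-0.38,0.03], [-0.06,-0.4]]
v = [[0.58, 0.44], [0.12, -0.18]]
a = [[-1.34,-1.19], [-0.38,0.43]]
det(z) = 0.15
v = a @ z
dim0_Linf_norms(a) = [1.34, 1.19]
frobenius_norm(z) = 0.56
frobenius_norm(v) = 0.76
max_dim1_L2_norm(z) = 0.4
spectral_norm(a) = 1.79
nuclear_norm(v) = 0.94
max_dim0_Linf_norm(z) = 0.4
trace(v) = 0.40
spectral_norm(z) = 0.41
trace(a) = -0.91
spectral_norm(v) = 0.73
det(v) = -0.16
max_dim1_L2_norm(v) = 0.73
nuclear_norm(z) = 0.79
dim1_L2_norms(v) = [0.73, 0.22]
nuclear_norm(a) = 2.37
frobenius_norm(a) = 1.88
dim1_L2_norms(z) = [0.38, 0.4]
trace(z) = -0.78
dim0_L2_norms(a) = [1.39, 1.27]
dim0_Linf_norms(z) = [0.38, 0.4]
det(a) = -1.03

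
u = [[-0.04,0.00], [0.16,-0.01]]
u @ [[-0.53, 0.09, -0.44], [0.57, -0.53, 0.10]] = [[0.02, -0.00, 0.02], [-0.09, 0.02, -0.07]]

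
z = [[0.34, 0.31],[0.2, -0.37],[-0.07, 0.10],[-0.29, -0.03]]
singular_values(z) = [0.53, 0.46]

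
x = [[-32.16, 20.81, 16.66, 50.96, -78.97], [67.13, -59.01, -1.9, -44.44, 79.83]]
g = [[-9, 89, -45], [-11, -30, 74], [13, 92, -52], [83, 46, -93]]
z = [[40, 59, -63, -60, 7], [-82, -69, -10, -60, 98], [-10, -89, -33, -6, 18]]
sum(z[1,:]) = -123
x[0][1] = 20.81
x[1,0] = 67.13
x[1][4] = 79.83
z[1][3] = -60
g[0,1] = 89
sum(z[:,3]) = -126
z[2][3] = -6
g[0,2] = -45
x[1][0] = 67.13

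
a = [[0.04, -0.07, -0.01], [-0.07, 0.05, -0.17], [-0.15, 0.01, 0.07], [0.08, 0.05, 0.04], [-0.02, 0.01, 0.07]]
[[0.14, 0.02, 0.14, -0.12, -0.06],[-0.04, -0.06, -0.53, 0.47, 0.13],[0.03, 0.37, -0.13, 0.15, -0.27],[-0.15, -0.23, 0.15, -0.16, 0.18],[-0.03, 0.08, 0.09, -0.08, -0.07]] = a@ [[-0.42, -2.22, 1.68, -1.78, 1.55], [-2.14, -1.68, -1.35, 1.02, 1.91], [-0.23, 0.75, 2.00, -1.76, -0.87]]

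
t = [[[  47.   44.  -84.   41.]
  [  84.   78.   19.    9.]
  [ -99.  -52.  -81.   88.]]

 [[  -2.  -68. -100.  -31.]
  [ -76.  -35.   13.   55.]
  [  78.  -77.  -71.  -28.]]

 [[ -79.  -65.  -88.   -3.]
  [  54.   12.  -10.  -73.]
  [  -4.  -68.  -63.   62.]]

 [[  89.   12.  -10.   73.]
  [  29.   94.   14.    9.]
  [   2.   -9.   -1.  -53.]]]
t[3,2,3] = -53.0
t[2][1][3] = -73.0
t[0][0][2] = -84.0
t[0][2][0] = -99.0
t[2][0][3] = -3.0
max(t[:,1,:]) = 94.0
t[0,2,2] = -81.0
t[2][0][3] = -3.0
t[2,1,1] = 12.0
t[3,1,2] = 14.0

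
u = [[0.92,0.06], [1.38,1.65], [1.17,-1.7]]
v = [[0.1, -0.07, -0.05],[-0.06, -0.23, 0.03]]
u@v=[[0.09, -0.08, -0.04], [0.04, -0.48, -0.02], [0.22, 0.31, -0.11]]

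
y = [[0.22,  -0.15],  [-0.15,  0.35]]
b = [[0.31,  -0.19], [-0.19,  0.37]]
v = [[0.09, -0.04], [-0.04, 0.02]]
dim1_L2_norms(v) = [0.1, 0.04]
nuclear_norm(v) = 0.11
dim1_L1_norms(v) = [0.13, 0.06]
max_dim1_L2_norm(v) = 0.1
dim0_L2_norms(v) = [0.1, 0.04]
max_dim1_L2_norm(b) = 0.42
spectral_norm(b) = 0.53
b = v + y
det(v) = 0.00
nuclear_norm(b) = 0.68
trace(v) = 0.11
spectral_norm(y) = 0.45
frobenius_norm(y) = 0.46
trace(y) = 0.57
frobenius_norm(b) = 0.55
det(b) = 0.08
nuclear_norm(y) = 0.57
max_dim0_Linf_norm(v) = 0.09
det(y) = 0.05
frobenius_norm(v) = 0.11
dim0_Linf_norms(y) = [0.22, 0.35]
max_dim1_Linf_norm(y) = 0.35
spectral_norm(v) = 0.11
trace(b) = 0.68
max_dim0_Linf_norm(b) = 0.37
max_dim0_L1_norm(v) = 0.13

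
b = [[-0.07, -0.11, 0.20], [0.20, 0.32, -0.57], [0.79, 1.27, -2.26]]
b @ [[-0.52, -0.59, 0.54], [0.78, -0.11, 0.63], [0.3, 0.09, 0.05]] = [[0.01,0.07,-0.10], [-0.03,-0.2,0.28], [-0.1,-0.81,1.11]]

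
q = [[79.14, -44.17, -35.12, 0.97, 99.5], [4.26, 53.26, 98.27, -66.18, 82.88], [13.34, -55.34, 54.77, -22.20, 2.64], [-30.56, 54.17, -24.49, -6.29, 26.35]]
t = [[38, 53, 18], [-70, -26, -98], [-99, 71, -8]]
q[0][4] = 99.5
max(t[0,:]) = 53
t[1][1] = -26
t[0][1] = 53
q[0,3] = 0.97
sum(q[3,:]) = 19.180000000000007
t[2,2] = -8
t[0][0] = 38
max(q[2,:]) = 54.77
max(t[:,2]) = 18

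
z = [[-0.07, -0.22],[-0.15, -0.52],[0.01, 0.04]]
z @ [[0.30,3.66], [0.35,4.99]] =[[-0.1, -1.35], [-0.23, -3.14], [0.02, 0.24]]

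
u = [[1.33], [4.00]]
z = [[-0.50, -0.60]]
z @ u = [[-3.06]]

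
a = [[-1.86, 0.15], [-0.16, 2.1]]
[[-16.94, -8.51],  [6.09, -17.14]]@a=[[32.87, -20.41], [-8.59, -35.08]]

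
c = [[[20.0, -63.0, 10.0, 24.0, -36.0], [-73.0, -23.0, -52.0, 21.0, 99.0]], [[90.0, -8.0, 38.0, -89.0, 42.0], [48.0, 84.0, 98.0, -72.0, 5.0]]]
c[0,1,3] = 21.0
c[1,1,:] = [48.0, 84.0, 98.0, -72.0, 5.0]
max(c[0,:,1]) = -23.0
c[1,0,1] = -8.0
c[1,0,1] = -8.0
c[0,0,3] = 24.0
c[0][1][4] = 99.0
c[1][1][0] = 48.0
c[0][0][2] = 10.0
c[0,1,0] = -73.0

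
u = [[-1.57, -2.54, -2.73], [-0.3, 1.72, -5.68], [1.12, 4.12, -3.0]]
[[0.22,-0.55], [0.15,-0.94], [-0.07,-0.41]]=u@[[0.06, -0.03],[-0.07, 0.04],[-0.05, 0.18]]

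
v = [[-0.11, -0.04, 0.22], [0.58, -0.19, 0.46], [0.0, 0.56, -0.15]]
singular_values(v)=[0.83, 0.5, 0.23]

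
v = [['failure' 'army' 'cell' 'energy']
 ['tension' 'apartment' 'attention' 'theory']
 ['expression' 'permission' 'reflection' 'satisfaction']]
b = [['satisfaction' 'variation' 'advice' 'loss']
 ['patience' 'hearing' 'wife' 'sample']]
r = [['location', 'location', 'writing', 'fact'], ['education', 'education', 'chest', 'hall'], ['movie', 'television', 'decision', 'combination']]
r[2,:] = ['movie', 'television', 'decision', 'combination']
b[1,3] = 'sample'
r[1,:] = ['education', 'education', 'chest', 'hall']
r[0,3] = 'fact'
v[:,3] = ['energy', 'theory', 'satisfaction']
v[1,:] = ['tension', 'apartment', 'attention', 'theory']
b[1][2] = 'wife'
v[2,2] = 'reflection'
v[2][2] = 'reflection'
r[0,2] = 'writing'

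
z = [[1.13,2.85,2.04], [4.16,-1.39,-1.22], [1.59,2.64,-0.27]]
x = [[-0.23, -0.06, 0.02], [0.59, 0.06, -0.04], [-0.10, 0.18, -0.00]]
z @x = [[1.22, 0.47, -0.09], [-1.65, -0.55, 0.14], [1.22, 0.01, -0.07]]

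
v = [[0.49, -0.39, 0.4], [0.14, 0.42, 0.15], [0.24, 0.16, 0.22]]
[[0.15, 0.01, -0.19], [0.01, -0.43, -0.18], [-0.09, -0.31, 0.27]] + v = [[0.64, -0.38, 0.21], [0.15, -0.01, -0.03], [0.15, -0.15, 0.49]]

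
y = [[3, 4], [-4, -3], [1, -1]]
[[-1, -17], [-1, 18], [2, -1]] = y@[[1, -3], [-1, -2]]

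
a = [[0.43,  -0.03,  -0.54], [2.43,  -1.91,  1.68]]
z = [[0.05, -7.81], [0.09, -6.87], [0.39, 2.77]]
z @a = [[-18.96, 14.92, -13.15], [-16.66, 13.12, -11.59], [6.9, -5.3, 4.44]]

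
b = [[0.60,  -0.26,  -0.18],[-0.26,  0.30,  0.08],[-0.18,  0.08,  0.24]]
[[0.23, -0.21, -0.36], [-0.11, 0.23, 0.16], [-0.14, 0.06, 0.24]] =b@[[0.24,-0.05,-0.40], [-0.05,0.71,-0.01], [-0.40,-0.01,0.70]]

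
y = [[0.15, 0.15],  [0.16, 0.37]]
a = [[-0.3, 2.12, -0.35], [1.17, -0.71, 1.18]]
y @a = [[0.13, 0.21, 0.12], [0.38, 0.08, 0.38]]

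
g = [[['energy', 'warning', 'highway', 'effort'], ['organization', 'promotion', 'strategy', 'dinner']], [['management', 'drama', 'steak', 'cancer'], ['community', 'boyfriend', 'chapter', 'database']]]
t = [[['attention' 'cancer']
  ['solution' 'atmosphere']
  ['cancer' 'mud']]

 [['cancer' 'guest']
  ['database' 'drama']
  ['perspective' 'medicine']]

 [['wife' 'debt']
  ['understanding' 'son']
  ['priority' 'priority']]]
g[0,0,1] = 'warning'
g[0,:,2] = ['highway', 'strategy']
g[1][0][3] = 'cancer'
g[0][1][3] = 'dinner'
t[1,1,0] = 'database'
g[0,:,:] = [['energy', 'warning', 'highway', 'effort'], ['organization', 'promotion', 'strategy', 'dinner']]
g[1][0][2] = 'steak'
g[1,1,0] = 'community'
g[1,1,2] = 'chapter'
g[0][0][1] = 'warning'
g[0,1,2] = 'strategy'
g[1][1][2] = 'chapter'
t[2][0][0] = 'wife'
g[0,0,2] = 'highway'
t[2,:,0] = ['wife', 'understanding', 'priority']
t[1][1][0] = 'database'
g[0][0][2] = 'highway'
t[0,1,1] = 'atmosphere'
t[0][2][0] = 'cancer'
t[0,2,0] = 'cancer'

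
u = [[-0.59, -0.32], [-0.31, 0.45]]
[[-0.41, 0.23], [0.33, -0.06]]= u@[[0.21, -0.23], [0.88, -0.30]]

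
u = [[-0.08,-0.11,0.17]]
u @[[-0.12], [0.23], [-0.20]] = [[-0.05]]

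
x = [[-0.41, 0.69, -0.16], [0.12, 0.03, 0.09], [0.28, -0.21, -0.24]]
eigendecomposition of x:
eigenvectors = [[-0.73+0.00j, -0.42+0.48j, (-0.42-0.48j)], [-0.66+0.00j, 0.02-0.12j, (0.02+0.12j)], [-0.15+0.00j, 0.76+0.00j, 0.76-0.00j]]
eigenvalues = [(0.18+0j), (-0.4+0.21j), (-0.4-0.21j)]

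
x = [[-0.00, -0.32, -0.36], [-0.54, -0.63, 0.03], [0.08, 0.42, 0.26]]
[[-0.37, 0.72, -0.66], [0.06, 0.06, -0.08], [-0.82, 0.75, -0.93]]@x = [[-0.44, -0.61, -0.02], [-0.04, -0.09, -0.04], [-0.48, -0.6, 0.08]]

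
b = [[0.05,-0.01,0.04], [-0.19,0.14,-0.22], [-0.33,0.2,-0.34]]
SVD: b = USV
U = [[-0.10,  -0.68,  0.73], [0.53,  -0.66,  -0.54], [0.84,  0.33,  0.43]]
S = [0.61, 0.03, 0.0]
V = [[-0.63, 0.40, -0.67], [-0.67, -0.72, 0.2], [-0.40, 0.57, 0.72]]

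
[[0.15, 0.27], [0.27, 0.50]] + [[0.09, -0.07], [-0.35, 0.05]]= [[0.24, 0.2],[-0.08, 0.55]]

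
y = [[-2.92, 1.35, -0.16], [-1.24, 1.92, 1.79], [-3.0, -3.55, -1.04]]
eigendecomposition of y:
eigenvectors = [[-0.67+0.00j, -0.17-0.07j, -0.17+0.07j], [0.10+0.00j, -0.23-0.52j, (-0.23+0.52j)], [(-0.74+0j), 0.80+0.00j, (0.8-0j)]]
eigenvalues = [(-3.29+0j), (0.62+2.59j), (0.62-2.59j)]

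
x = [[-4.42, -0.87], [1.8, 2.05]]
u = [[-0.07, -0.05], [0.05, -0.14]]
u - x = [[4.35, 0.82], [-1.75, -2.19]]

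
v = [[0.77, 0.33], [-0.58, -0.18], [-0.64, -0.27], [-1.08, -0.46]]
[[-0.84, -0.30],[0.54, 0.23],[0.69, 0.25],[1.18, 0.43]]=v @ [[-0.51,-0.39], [-1.36,-0.01]]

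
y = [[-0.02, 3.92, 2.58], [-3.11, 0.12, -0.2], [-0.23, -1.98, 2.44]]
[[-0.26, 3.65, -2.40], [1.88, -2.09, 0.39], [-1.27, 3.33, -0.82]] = y @[[-0.57,0.58,-0.10], [0.2,0.00,-0.25], [-0.41,1.42,-0.55]]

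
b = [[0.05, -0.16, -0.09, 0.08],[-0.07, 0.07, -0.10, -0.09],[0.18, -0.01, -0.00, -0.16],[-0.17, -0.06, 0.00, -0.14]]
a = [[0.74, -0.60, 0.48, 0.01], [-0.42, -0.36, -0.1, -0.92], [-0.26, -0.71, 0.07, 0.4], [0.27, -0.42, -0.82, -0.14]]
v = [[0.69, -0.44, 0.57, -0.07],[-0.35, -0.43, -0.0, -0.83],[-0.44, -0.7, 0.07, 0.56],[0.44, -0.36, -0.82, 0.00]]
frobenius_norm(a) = 1.99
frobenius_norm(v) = 2.00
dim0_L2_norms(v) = [0.99, 1.0, 1.0, 1.0]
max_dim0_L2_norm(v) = 1.0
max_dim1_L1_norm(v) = 1.77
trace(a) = 0.31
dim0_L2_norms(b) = [0.26, 0.18, 0.13, 0.24]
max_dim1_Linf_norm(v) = 0.83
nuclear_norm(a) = 3.93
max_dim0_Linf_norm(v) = 0.83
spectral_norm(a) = 1.18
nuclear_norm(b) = 0.82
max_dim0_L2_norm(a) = 1.08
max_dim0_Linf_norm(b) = 0.18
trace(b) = -0.02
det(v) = -1.00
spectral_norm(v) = 1.00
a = v + b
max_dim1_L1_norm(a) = 1.83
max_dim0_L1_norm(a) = 2.09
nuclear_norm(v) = 4.00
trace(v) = 0.33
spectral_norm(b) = 0.27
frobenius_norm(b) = 0.43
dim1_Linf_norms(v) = [0.69, 0.83, 0.7, 0.82]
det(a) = -0.87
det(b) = -0.00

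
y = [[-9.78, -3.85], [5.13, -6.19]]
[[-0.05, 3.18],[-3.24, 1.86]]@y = [[16.80, -19.49],[41.23, 0.96]]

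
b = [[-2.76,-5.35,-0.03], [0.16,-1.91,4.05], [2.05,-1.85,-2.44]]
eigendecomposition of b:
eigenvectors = [[0.85+0.00j, (0.68+0j), 0.68-0.00j], [0.39+0.00j, (-0.23-0.48j), (-0.23+0.48j)], [(-0.36+0j), (0.37-0.34j), 0.37+0.34j]]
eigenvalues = [(-5.24+0j), (-0.93+3.8j), (-0.93-3.8j)]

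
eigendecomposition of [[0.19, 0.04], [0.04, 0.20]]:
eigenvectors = [[-0.75, -0.66], [0.66, -0.75]]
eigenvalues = [0.15, 0.24]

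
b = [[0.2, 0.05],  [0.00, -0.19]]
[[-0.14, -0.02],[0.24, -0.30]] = b@[[-0.4, -0.51],  [-1.26, 1.60]]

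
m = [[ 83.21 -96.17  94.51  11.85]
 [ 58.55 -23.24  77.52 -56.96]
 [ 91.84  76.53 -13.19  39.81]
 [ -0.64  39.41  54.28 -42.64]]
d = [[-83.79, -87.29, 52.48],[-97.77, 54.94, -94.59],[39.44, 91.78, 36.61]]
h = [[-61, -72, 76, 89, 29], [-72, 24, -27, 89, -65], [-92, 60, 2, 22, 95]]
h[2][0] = -92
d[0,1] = -87.29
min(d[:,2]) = -94.59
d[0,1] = -87.29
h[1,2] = -27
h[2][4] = 95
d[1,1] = 54.94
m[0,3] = 11.85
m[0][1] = -96.17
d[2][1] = 91.78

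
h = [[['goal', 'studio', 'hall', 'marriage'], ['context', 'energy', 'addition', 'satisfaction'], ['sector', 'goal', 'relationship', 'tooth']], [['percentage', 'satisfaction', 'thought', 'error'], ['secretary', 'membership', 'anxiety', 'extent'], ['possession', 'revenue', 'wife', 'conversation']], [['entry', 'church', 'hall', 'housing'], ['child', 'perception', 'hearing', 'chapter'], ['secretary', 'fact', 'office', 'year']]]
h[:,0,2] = ['hall', 'thought', 'hall']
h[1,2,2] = 'wife'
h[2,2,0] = 'secretary'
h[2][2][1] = 'fact'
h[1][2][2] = 'wife'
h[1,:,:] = [['percentage', 'satisfaction', 'thought', 'error'], ['secretary', 'membership', 'anxiety', 'extent'], ['possession', 'revenue', 'wife', 'conversation']]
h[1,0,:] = ['percentage', 'satisfaction', 'thought', 'error']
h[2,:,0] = ['entry', 'child', 'secretary']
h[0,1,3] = 'satisfaction'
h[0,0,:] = ['goal', 'studio', 'hall', 'marriage']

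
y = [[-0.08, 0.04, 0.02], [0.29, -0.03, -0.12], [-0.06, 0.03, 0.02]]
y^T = [[-0.08, 0.29, -0.06], [0.04, -0.03, 0.03], [0.02, -0.12, 0.02]]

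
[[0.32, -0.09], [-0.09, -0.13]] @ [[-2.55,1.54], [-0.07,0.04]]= [[-0.81, 0.49], [0.24, -0.14]]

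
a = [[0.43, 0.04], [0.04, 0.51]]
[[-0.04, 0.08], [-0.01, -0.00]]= a @ [[-0.08, 0.18], [-0.02, -0.02]]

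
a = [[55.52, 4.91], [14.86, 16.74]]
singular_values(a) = [58.24, 14.71]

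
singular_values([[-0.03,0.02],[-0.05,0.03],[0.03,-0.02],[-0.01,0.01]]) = [0.08, 0.0]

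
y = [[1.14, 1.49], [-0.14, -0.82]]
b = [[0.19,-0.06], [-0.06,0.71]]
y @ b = [[0.13, 0.99], [0.02, -0.57]]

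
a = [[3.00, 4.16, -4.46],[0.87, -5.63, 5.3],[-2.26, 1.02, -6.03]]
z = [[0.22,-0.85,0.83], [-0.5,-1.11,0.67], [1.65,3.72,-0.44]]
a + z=[[3.22, 3.31, -3.63],  [0.37, -6.74, 5.97],  [-0.61, 4.74, -6.47]]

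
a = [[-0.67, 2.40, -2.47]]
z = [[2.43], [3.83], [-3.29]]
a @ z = [[15.69]]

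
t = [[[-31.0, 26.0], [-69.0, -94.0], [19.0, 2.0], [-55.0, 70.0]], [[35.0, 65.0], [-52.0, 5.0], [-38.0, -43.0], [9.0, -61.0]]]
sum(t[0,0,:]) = -5.0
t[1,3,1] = -61.0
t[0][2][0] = 19.0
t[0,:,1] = [26.0, -94.0, 2.0, 70.0]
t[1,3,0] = 9.0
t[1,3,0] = 9.0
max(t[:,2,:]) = 19.0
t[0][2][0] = 19.0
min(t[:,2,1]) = -43.0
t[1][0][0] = 35.0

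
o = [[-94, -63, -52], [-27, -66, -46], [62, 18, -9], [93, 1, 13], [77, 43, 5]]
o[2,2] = -9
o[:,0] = [-94, -27, 62, 93, 77]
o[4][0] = 77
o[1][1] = -66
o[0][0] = -94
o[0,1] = -63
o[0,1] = -63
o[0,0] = -94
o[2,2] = -9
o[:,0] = [-94, -27, 62, 93, 77]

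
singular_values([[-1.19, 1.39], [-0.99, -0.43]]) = [1.87, 1.01]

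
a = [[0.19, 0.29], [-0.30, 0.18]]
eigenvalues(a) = [(0.18+0.29j), (0.18-0.29j)]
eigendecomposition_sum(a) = [[0.09+0.15j, (0.15-0.09j)],[(-0.15+0.09j), (0.09+0.15j)]] + [[0.09-0.15j,0.15+0.09j],[-0.15-0.09j,(0.09-0.15j)]]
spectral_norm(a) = 0.36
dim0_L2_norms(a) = [0.36, 0.34]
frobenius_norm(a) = 0.49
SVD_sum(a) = [[0.22, 0.02], [-0.28, -0.03]] + [[-0.03, 0.27], [-0.02, 0.21]]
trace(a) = 0.37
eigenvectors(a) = [[(-0.01-0.7j), -0.01+0.70j], [(0.71+0j), (0.71-0j)]]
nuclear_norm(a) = 0.70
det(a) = 0.12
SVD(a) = [[-0.62, 0.78],[0.78, 0.62]] @ diag([0.35528077474146846, 0.34113863911773745]) @ [[-0.99, -0.11],[-0.11, 0.99]]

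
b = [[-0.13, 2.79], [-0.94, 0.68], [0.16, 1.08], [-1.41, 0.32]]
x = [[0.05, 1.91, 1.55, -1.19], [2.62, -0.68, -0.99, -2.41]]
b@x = [[7.3, -2.15, -2.96, -6.57],  [1.73, -2.26, -2.13, -0.52],  [2.84, -0.43, -0.82, -2.79],  [0.77, -2.91, -2.5, 0.91]]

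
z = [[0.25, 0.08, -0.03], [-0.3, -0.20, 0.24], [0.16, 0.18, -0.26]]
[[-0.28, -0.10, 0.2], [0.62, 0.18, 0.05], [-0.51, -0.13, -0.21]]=z @ [[-1.27, -0.49, 1.05], [1.27, 0.42, -0.31], [2.05, 0.49, 1.25]]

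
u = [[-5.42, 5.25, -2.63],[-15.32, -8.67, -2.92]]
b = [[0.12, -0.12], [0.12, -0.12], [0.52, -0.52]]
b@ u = [[1.19,1.67,0.03],[1.19,1.67,0.03],[5.15,7.24,0.15]]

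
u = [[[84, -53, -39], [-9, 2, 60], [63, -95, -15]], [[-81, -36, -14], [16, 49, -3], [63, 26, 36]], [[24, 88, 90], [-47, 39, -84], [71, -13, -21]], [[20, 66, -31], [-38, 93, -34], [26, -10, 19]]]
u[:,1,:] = [[-9, 2, 60], [16, 49, -3], [-47, 39, -84], [-38, 93, -34]]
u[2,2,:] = [71, -13, -21]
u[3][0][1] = 66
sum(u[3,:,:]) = 111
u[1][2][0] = 63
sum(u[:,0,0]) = 47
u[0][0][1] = -53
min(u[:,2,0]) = 26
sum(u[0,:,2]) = 6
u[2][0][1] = 88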